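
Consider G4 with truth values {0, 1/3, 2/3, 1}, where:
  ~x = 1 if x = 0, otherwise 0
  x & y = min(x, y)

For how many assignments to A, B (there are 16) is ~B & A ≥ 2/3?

A = 0, B = 0 ↦ 0  <
A = 0, B = 1/3 ↦ 0  <
A = 0, B = 2/3 ↦ 0  <
A = 0, B = 1 ↦ 0  <
A = 1/3, B = 0 ↦ 1/3  <
A = 1/3, B = 1/3 ↦ 0  <
A = 1/3, B = 2/3 ↦ 0  <
A = 1/3, B = 1 ↦ 0  <
A = 2/3, B = 0 ↦ 2/3  ≥
A = 2/3, B = 1/3 ↦ 0  <
A = 2/3, B = 2/3 ↦ 0  <
A = 2/3, B = 1 ↦ 0  <
A = 1, B = 0 ↦ 1  ≥
A = 1, B = 1/3 ↦ 0  <
A = 1, B = 2/3 ↦ 0  <
A = 1, B = 1 ↦ 0  <
So 2 of the 16 assignments meet the threshold.

2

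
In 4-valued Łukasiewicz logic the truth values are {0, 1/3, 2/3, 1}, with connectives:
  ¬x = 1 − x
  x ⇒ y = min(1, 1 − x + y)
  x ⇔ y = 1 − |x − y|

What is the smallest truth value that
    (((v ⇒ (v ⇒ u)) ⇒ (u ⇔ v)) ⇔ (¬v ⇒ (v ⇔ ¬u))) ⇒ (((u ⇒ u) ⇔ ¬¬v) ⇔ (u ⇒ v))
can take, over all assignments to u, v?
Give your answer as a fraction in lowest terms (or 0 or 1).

1/3

Take u = 0, v = 1/3:
v ⇒ u = 1/3 ⇒ 0 = 2/3
v ⇒ (v ⇒ u) = 1/3 ⇒ 2/3 = 1
u ⇔ v = 0 ⇔ 1/3 = 2/3
(v ⇒ (v ⇒ u)) ⇒ (u ⇔ v) = 1 ⇒ 2/3 = 2/3
¬v = ¬1/3 = 2/3
¬u = ¬0 = 1
v ⇔ ¬u = 1/3 ⇔ 1 = 1/3
¬v ⇒ (v ⇔ ¬u) = 2/3 ⇒ 1/3 = 2/3
((v ⇒ (v ⇒ u)) ⇒ (u ⇔ v)) ⇔ (¬v ⇒ (v ⇔ ¬u)) = 2/3 ⇔ 2/3 = 1
u ⇒ u = 0 ⇒ 0 = 1
¬v = ¬1/3 = 2/3
¬¬v = ¬2/3 = 1/3
(u ⇒ u) ⇔ ¬¬v = 1 ⇔ 1/3 = 1/3
u ⇒ v = 0 ⇒ 1/3 = 1
((u ⇒ u) ⇔ ¬¬v) ⇔ (u ⇒ v) = 1/3 ⇔ 1 = 1/3
(((v ⇒ (v ⇒ u)) ⇒ (u ⇔ v)) ⇔ (¬v ⇒ (v ⇔ ¬u))) ⇒ (((u ⇒ u) ⇔ ¬¬v) ⇔ (u ⇒ v)) = 1 ⇒ 1/3 = 1/3
No assignment yields a value below 1/3, so this is the minimum.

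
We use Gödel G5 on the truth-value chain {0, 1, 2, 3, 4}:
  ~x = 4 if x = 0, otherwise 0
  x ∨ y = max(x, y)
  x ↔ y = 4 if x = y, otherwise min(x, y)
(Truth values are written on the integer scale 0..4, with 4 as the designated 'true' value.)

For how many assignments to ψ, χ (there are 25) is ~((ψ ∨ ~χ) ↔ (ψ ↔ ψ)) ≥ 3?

4

value 4: 4 assignments (counts)
value 0: 21 assignments
So 4 of the 25 assignments meet the threshold.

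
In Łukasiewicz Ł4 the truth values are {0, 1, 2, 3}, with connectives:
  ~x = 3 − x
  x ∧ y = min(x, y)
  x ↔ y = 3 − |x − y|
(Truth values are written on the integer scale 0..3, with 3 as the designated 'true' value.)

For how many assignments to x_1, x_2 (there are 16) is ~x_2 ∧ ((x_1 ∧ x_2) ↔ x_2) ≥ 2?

x_1 = 0, x_2 = 0 ↦ 3  ≥
x_1 = 0, x_2 = 1 ↦ 2  ≥
x_1 = 0, x_2 = 2 ↦ 1  <
x_1 = 0, x_2 = 3 ↦ 0  <
x_1 = 1, x_2 = 0 ↦ 3  ≥
x_1 = 1, x_2 = 1 ↦ 2  ≥
x_1 = 1, x_2 = 2 ↦ 1  <
x_1 = 1, x_2 = 3 ↦ 0  <
x_1 = 2, x_2 = 0 ↦ 3  ≥
x_1 = 2, x_2 = 1 ↦ 2  ≥
x_1 = 2, x_2 = 2 ↦ 1  <
x_1 = 2, x_2 = 3 ↦ 0  <
x_1 = 3, x_2 = 0 ↦ 3  ≥
x_1 = 3, x_2 = 1 ↦ 2  ≥
x_1 = 3, x_2 = 2 ↦ 1  <
x_1 = 3, x_2 = 3 ↦ 0  <
So 8 of the 16 assignments meet the threshold.

8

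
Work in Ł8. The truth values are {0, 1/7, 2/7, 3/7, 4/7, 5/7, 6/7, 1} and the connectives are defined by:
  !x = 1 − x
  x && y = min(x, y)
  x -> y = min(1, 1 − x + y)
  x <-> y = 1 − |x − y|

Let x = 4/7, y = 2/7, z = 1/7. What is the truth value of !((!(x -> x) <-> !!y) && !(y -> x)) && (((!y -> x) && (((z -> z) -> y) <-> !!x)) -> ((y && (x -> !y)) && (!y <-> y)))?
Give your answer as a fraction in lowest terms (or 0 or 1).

x -> x = 4/7 -> 4/7 = 1
!(x -> x) = !1 = 0
!y = !2/7 = 5/7
!!y = !5/7 = 2/7
!(x -> x) <-> !!y = 0 <-> 2/7 = 5/7
y -> x = 2/7 -> 4/7 = 1
!(y -> x) = !1 = 0
(!(x -> x) <-> !!y) && !(y -> x) = 5/7 && 0 = 0
!((!(x -> x) <-> !!y) && !(y -> x)) = !0 = 1
!y = !2/7 = 5/7
!y -> x = 5/7 -> 4/7 = 6/7
z -> z = 1/7 -> 1/7 = 1
(z -> z) -> y = 1 -> 2/7 = 2/7
!x = !4/7 = 3/7
!!x = !3/7 = 4/7
((z -> z) -> y) <-> !!x = 2/7 <-> 4/7 = 5/7
(!y -> x) && (((z -> z) -> y) <-> !!x) = 6/7 && 5/7 = 5/7
!y = !2/7 = 5/7
x -> !y = 4/7 -> 5/7 = 1
y && (x -> !y) = 2/7 && 1 = 2/7
!y = !2/7 = 5/7
!y <-> y = 5/7 <-> 2/7 = 4/7
(y && (x -> !y)) && (!y <-> y) = 2/7 && 4/7 = 2/7
((!y -> x) && (((z -> z) -> y) <-> !!x)) -> ((y && (x -> !y)) && (!y <-> y)) = 5/7 -> 2/7 = 4/7
!((!(x -> x) <-> !!y) && !(y -> x)) && (((!y -> x) && (((z -> z) -> y) <-> !!x)) -> ((y && (x -> !y)) && (!y <-> y))) = 1 && 4/7 = 4/7

4/7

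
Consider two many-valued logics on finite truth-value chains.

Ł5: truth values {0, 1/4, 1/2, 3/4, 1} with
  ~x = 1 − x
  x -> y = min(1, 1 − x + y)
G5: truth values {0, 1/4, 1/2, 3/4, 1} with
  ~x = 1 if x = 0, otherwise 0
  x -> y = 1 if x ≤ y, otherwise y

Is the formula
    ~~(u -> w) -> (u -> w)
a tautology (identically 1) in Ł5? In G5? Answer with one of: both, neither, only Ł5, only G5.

only Ł5

In Ł5: every assignment gives 1 — tautology.
In G5: at u = 1/2, w = 1/4 the value is 1/4 — not a tautology.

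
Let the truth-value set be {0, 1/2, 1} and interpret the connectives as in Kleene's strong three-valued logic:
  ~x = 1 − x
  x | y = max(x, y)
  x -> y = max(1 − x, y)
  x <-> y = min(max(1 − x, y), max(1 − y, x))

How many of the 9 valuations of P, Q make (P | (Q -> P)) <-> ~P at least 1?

1

P = 0, Q = 0 ↦ 1  ≥
P = 0, Q = 1/2 ↦ 1/2  <
P = 0, Q = 1 ↦ 0  <
P = 1/2, Q = 0 ↦ 1/2  <
P = 1/2, Q = 1/2 ↦ 1/2  <
P = 1/2, Q = 1 ↦ 1/2  <
P = 1, Q = 0 ↦ 0  <
P = 1, Q = 1/2 ↦ 0  <
P = 1, Q = 1 ↦ 0  <
So 1 of the 9 assignments meets the threshold.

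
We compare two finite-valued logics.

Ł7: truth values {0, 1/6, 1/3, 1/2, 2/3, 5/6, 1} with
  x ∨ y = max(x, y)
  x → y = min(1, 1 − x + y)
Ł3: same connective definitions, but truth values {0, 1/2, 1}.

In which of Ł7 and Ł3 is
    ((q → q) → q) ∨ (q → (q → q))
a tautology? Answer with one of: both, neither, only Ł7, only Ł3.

In Ł7: every assignment gives 1 — tautology.
In Ł3: every assignment gives 1 — tautology.

both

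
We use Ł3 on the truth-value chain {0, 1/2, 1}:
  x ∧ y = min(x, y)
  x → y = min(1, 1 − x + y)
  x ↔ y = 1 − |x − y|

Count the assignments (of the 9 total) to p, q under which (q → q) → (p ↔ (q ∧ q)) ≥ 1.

p = 0, q = 0 ↦ 1  ≥
p = 0, q = 1/2 ↦ 1/2  <
p = 0, q = 1 ↦ 0  <
p = 1/2, q = 0 ↦ 1/2  <
p = 1/2, q = 1/2 ↦ 1  ≥
p = 1/2, q = 1 ↦ 1/2  <
p = 1, q = 0 ↦ 0  <
p = 1, q = 1/2 ↦ 1/2  <
p = 1, q = 1 ↦ 1  ≥
So 3 of the 9 assignments meet the threshold.

3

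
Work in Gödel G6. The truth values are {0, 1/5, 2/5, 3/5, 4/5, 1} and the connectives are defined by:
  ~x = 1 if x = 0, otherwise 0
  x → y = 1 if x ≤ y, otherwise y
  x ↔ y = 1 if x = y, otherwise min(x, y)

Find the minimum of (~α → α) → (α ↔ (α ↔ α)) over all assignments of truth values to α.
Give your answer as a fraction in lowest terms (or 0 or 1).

1/5

Take α = 1/5:
~α = ~1/5 = 0
~α → α = 0 → 1/5 = 1
α ↔ α = 1/5 ↔ 1/5 = 1
α ↔ (α ↔ α) = 1/5 ↔ 1 = 1/5
(~α → α) → (α ↔ (α ↔ α)) = 1 → 1/5 = 1/5
No assignment yields a value below 1/5, so this is the minimum.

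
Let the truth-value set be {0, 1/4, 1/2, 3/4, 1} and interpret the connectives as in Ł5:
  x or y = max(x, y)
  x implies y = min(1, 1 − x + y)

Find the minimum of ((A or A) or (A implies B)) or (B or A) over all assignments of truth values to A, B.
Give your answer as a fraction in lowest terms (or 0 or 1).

Take A = 1/2, B = 0:
A or A = 1/2 or 1/2 = 1/2
A implies B = 1/2 implies 0 = 1/2
(A or A) or (A implies B) = 1/2 or 1/2 = 1/2
B or A = 0 or 1/2 = 1/2
((A or A) or (A implies B)) or (B or A) = 1/2 or 1/2 = 1/2
No assignment yields a value below 1/2, so this is the minimum.

1/2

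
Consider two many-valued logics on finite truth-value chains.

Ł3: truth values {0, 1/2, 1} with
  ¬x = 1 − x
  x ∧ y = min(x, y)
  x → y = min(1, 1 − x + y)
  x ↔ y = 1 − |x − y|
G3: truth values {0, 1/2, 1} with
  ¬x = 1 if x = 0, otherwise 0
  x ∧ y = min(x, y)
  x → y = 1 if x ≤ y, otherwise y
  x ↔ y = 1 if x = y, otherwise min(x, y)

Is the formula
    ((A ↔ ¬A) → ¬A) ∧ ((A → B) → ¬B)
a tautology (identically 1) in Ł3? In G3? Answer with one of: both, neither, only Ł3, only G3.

neither

In Ł3: at A = 0, B = 1/2 the value is 1/2 — not a tautology.
In G3: at A = 0, B = 1/2 the value is 0 — not a tautology.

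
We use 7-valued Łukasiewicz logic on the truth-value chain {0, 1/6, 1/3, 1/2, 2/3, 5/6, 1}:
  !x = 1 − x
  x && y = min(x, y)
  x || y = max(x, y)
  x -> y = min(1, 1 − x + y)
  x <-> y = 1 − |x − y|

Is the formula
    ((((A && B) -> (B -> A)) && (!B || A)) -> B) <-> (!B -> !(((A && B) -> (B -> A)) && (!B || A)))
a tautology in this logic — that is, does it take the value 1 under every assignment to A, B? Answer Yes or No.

Yes

At A = 5/6, B = 1/6, for instance:
A && B = 5/6 && 1/6 = 1/6
B -> A = 1/6 -> 5/6 = 1
(A && B) -> (B -> A) = 1/6 -> 1 = 1
!B = !1/6 = 5/6
!B || A = 5/6 || 5/6 = 5/6
((A && B) -> (B -> A)) && (!B || A) = 1 && 5/6 = 5/6
(((A && B) -> (B -> A)) && (!B || A)) -> B = 5/6 -> 1/6 = 1/3
!B = !1/6 = 5/6
!(((A && B) -> (B -> A)) && (!B || A)) = !5/6 = 1/6
!B -> !(((A && B) -> (B -> A)) && (!B || A)) = 5/6 -> 1/6 = 1/3
((((A && B) -> (B -> A)) && (!B || A)) -> B) <-> (!B -> !(((A && B) -> (B -> A)) && (!B || A))) = 1/3 <-> 1/3 = 1
and checking the remaining 48 assignments likewise gives ≥ 1 in every case.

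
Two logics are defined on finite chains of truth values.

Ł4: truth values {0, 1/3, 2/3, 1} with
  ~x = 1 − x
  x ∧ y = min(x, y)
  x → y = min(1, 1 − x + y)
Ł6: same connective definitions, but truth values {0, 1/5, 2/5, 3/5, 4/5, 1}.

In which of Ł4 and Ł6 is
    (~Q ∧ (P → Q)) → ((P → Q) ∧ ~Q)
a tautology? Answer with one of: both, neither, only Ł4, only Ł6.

both

In Ł4: every assignment gives 1 — tautology.
In Ł6: every assignment gives 1 — tautology.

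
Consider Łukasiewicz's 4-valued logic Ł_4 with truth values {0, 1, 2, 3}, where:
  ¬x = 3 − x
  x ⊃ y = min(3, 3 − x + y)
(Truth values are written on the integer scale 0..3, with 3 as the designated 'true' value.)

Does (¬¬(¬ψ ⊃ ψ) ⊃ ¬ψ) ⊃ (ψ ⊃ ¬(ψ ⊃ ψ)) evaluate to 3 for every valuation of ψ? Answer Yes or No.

Counterexample: take ψ = 1.
¬ψ = ¬1 = 2
¬ψ ⊃ ψ = 2 ⊃ 1 = 2
¬(¬ψ ⊃ ψ) = ¬2 = 1
¬¬(¬ψ ⊃ ψ) = ¬1 = 2
¬ψ = ¬1 = 2
¬¬(¬ψ ⊃ ψ) ⊃ ¬ψ = 2 ⊃ 2 = 3
ψ ⊃ ψ = 1 ⊃ 1 = 3
¬(ψ ⊃ ψ) = ¬3 = 0
ψ ⊃ ¬(ψ ⊃ ψ) = 1 ⊃ 0 = 2
(¬¬(¬ψ ⊃ ψ) ⊃ ¬ψ) ⊃ (ψ ⊃ ¬(ψ ⊃ ψ)) = 3 ⊃ 2 = 2
This gives 2 ≠ 3.

No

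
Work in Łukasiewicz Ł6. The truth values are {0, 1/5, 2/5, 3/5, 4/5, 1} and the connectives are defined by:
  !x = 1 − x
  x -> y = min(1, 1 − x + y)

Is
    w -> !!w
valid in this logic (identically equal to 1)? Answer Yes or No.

w = 0 ↦ 1
w = 1/5 ↦ 1
w = 2/5 ↦ 1
w = 3/5 ↦ 1
w = 4/5 ↦ 1
w = 1 ↦ 1
Every assignment gives a value ≥ 1.

Yes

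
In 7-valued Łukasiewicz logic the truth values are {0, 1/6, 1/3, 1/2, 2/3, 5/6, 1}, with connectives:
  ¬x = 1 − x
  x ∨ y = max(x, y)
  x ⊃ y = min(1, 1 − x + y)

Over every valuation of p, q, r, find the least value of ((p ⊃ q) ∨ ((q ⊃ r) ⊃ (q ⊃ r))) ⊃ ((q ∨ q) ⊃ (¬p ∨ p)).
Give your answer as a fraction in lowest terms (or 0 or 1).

1/2

Take p = 1/2, q = 1, r = 0:
p ⊃ q = 1/2 ⊃ 1 = 1
q ⊃ r = 1 ⊃ 0 = 0
q ⊃ r = 1 ⊃ 0 = 0
(q ⊃ r) ⊃ (q ⊃ r) = 0 ⊃ 0 = 1
(p ⊃ q) ∨ ((q ⊃ r) ⊃ (q ⊃ r)) = 1 ∨ 1 = 1
q ∨ q = 1 ∨ 1 = 1
¬p = ¬1/2 = 1/2
¬p ∨ p = 1/2 ∨ 1/2 = 1/2
(q ∨ q) ⊃ (¬p ∨ p) = 1 ⊃ 1/2 = 1/2
((p ⊃ q) ∨ ((q ⊃ r) ⊃ (q ⊃ r))) ⊃ ((q ∨ q) ⊃ (¬p ∨ p)) = 1 ⊃ 1/2 = 1/2
No assignment yields a value below 1/2, so this is the minimum.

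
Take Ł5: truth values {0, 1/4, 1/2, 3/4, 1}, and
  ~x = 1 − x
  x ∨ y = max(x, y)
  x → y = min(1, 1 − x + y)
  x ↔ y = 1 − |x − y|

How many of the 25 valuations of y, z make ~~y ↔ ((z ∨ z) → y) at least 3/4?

value 1: 9 assignments (counts)
value 3/4: 7 assignments (counts)
value 1/2: 5 assignments
value 1/4: 3 assignments
value 0: 1 assignment
So 16 of the 25 assignments meet the threshold.

16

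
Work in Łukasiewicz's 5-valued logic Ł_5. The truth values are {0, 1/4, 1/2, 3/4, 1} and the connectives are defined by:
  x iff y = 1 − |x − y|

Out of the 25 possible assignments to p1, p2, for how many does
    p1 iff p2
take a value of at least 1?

value 1: 5 assignments (counts)
value 3/4: 8 assignments
value 1/2: 6 assignments
value 1/4: 4 assignments
value 0: 2 assignments
So 5 of the 25 assignments meet the threshold.

5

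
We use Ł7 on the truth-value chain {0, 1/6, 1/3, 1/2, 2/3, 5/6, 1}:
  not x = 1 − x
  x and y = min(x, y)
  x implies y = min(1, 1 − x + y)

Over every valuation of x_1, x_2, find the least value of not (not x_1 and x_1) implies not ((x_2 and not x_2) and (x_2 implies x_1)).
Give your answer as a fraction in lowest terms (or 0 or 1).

1/2

Take x_1 = 0, x_2 = 1/2:
not x_1 = not 0 = 1
not x_1 and x_1 = 1 and 0 = 0
not (not x_1 and x_1) = not 0 = 1
not x_2 = not 1/2 = 1/2
x_2 and not x_2 = 1/2 and 1/2 = 1/2
x_2 implies x_1 = 1/2 implies 0 = 1/2
(x_2 and not x_2) and (x_2 implies x_1) = 1/2 and 1/2 = 1/2
not ((x_2 and not x_2) and (x_2 implies x_1)) = not 1/2 = 1/2
not (not x_1 and x_1) implies not ((x_2 and not x_2) and (x_2 implies x_1)) = 1 implies 1/2 = 1/2
No assignment yields a value below 1/2, so this is the minimum.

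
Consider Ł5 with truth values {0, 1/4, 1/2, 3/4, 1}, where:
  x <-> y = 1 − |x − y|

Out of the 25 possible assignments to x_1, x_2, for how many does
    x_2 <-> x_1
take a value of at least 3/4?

value 1: 5 assignments (counts)
value 3/4: 8 assignments (counts)
value 1/2: 6 assignments
value 1/4: 4 assignments
value 0: 2 assignments
So 13 of the 25 assignments meet the threshold.

13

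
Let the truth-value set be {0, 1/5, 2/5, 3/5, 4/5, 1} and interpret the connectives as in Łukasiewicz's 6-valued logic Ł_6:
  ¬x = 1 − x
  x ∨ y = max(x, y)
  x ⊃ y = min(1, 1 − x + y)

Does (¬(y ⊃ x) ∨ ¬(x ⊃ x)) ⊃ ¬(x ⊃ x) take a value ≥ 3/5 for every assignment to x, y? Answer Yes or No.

Counterexample: take x = 0, y = 3/5.
y ⊃ x = 3/5 ⊃ 0 = 2/5
¬(y ⊃ x) = ¬2/5 = 3/5
x ⊃ x = 0 ⊃ 0 = 1
¬(x ⊃ x) = ¬1 = 0
¬(y ⊃ x) ∨ ¬(x ⊃ x) = 3/5 ∨ 0 = 3/5
(¬(y ⊃ x) ∨ ¬(x ⊃ x)) ⊃ ¬(x ⊃ x) = 3/5 ⊃ 0 = 2/5
This gives 2/5, which is below 3/5.

No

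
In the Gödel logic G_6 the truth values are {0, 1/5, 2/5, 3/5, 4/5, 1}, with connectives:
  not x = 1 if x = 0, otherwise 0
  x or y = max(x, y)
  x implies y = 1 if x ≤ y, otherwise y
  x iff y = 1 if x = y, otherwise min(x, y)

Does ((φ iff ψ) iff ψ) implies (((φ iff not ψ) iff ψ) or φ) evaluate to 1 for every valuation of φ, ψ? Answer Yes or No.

Counterexample: take φ = 1/5, ψ = 0.
φ iff ψ = 1/5 iff 0 = 0
(φ iff ψ) iff ψ = 0 iff 0 = 1
not ψ = not 0 = 1
φ iff not ψ = 1/5 iff 1 = 1/5
(φ iff not ψ) iff ψ = 1/5 iff 0 = 0
((φ iff not ψ) iff ψ) or φ = 0 or 1/5 = 1/5
((φ iff ψ) iff ψ) implies (((φ iff not ψ) iff ψ) or φ) = 1 implies 1/5 = 1/5
This gives 1/5 ≠ 1.

No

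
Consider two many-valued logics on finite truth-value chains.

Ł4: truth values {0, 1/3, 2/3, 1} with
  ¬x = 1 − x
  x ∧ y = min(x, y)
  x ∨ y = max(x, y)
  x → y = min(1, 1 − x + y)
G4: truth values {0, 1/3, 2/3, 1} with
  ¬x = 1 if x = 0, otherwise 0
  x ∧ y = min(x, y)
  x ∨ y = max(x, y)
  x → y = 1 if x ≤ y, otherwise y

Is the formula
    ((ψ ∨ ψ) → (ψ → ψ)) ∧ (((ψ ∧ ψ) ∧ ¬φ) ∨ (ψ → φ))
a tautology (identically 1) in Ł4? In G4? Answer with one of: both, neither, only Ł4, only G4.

In Ł4: at φ = 0, ψ = 1/3 the value is 2/3 — not a tautology.
In G4: at φ = 0, ψ = 1/3 the value is 1/3 — not a tautology.

neither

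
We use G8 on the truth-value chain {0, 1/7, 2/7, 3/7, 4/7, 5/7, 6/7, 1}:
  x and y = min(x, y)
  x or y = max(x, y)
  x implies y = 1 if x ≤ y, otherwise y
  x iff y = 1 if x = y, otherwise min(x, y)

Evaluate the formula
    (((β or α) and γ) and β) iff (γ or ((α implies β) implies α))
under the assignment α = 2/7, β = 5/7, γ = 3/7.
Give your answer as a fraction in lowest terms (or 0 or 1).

1

β or α = 5/7 or 2/7 = 5/7
(β or α) and γ = 5/7 and 3/7 = 3/7
((β or α) and γ) and β = 3/7 and 5/7 = 3/7
α implies β = 2/7 implies 5/7 = 1
(α implies β) implies α = 1 implies 2/7 = 2/7
γ or ((α implies β) implies α) = 3/7 or 2/7 = 3/7
(((β or α) and γ) and β) iff (γ or ((α implies β) implies α)) = 3/7 iff 3/7 = 1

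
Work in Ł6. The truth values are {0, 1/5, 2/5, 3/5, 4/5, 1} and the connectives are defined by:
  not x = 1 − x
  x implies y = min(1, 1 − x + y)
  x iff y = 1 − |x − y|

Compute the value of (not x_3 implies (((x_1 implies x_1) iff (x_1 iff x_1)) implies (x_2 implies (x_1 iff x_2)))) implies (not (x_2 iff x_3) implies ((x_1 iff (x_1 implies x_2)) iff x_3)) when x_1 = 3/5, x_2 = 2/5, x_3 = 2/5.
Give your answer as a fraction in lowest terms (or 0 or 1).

1

not x_3 = not 2/5 = 3/5
x_1 implies x_1 = 3/5 implies 3/5 = 1
x_1 iff x_1 = 3/5 iff 3/5 = 1
(x_1 implies x_1) iff (x_1 iff x_1) = 1 iff 1 = 1
x_1 iff x_2 = 3/5 iff 2/5 = 4/5
x_2 implies (x_1 iff x_2) = 2/5 implies 4/5 = 1
((x_1 implies x_1) iff (x_1 iff x_1)) implies (x_2 implies (x_1 iff x_2)) = 1 implies 1 = 1
not x_3 implies (((x_1 implies x_1) iff (x_1 iff x_1)) implies (x_2 implies (x_1 iff x_2))) = 3/5 implies 1 = 1
x_2 iff x_3 = 2/5 iff 2/5 = 1
not (x_2 iff x_3) = not 1 = 0
x_1 implies x_2 = 3/5 implies 2/5 = 4/5
x_1 iff (x_1 implies x_2) = 3/5 iff 4/5 = 4/5
(x_1 iff (x_1 implies x_2)) iff x_3 = 4/5 iff 2/5 = 3/5
not (x_2 iff x_3) implies ((x_1 iff (x_1 implies x_2)) iff x_3) = 0 implies 3/5 = 1
(not x_3 implies (((x_1 implies x_1) iff (x_1 iff x_1)) implies (x_2 implies (x_1 iff x_2)))) implies (not (x_2 iff x_3) implies ((x_1 iff (x_1 implies x_2)) iff x_3)) = 1 implies 1 = 1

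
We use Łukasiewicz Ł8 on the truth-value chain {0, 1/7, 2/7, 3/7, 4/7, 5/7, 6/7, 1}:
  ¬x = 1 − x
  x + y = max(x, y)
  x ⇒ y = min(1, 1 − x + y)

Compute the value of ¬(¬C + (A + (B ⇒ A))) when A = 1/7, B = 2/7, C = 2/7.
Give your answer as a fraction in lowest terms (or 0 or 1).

¬C = ¬2/7 = 5/7
B ⇒ A = 2/7 ⇒ 1/7 = 6/7
A + (B ⇒ A) = 1/7 + 6/7 = 6/7
¬C + (A + (B ⇒ A)) = 5/7 + 6/7 = 6/7
¬(¬C + (A + (B ⇒ A))) = ¬6/7 = 1/7

1/7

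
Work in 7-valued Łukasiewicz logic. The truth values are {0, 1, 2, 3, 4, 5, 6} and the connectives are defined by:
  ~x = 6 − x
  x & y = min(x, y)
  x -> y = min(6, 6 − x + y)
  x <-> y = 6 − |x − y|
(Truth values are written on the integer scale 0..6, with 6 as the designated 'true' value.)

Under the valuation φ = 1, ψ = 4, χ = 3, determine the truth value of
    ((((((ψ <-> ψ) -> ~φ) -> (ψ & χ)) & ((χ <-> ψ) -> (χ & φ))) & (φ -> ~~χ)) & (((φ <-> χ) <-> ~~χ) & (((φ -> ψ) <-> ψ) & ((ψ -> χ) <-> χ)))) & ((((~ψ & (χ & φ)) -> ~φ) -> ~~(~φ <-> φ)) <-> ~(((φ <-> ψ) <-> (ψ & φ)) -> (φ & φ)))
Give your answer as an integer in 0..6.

ψ <-> ψ = 4 <-> 4 = 6
~φ = ~1 = 5
(ψ <-> ψ) -> ~φ = 6 -> 5 = 5
ψ & χ = 4 & 3 = 3
((ψ <-> ψ) -> ~φ) -> (ψ & χ) = 5 -> 3 = 4
χ <-> ψ = 3 <-> 4 = 5
χ & φ = 3 & 1 = 1
(χ <-> ψ) -> (χ & φ) = 5 -> 1 = 2
(((ψ <-> ψ) -> ~φ) -> (ψ & χ)) & ((χ <-> ψ) -> (χ & φ)) = 4 & 2 = 2
~χ = ~3 = 3
~~χ = ~3 = 3
φ -> ~~χ = 1 -> 3 = 6
((((ψ <-> ψ) -> ~φ) -> (ψ & χ)) & ((χ <-> ψ) -> (χ & φ))) & (φ -> ~~χ) = 2 & 6 = 2
φ <-> χ = 1 <-> 3 = 4
~χ = ~3 = 3
~~χ = ~3 = 3
(φ <-> χ) <-> ~~χ = 4 <-> 3 = 5
φ -> ψ = 1 -> 4 = 6
(φ -> ψ) <-> ψ = 6 <-> 4 = 4
ψ -> χ = 4 -> 3 = 5
(ψ -> χ) <-> χ = 5 <-> 3 = 4
((φ -> ψ) <-> ψ) & ((ψ -> χ) <-> χ) = 4 & 4 = 4
((φ <-> χ) <-> ~~χ) & (((φ -> ψ) <-> ψ) & ((ψ -> χ) <-> χ)) = 5 & 4 = 4
(((((ψ <-> ψ) -> ~φ) -> (ψ & χ)) & ((χ <-> ψ) -> (χ & φ))) & (φ -> ~~χ)) & (((φ <-> χ) <-> ~~χ) & (((φ -> ψ) <-> ψ) & ((ψ -> χ) <-> χ))) = 2 & 4 = 2
~ψ = ~4 = 2
χ & φ = 3 & 1 = 1
~ψ & (χ & φ) = 2 & 1 = 1
~φ = ~1 = 5
(~ψ & (χ & φ)) -> ~φ = 1 -> 5 = 6
~φ = ~1 = 5
~φ <-> φ = 5 <-> 1 = 2
~(~φ <-> φ) = ~2 = 4
~~(~φ <-> φ) = ~4 = 2
((~ψ & (χ & φ)) -> ~φ) -> ~~(~φ <-> φ) = 6 -> 2 = 2
φ <-> ψ = 1 <-> 4 = 3
ψ & φ = 4 & 1 = 1
(φ <-> ψ) <-> (ψ & φ) = 3 <-> 1 = 4
φ & φ = 1 & 1 = 1
((φ <-> ψ) <-> (ψ & φ)) -> (φ & φ) = 4 -> 1 = 3
~(((φ <-> ψ) <-> (ψ & φ)) -> (φ & φ)) = ~3 = 3
(((~ψ & (χ & φ)) -> ~φ) -> ~~(~φ <-> φ)) <-> ~(((φ <-> ψ) <-> (ψ & φ)) -> (φ & φ)) = 2 <-> 3 = 5
((((((ψ <-> ψ) -> ~φ) -> (ψ & χ)) & ((χ <-> ψ) -> (χ & φ))) & (φ -> ~~χ)) & (((φ <-> χ) <-> ~~χ) & (((φ -> ψ) <-> ψ) & ((ψ -> χ) <-> χ)))) & ((((~ψ & (χ & φ)) -> ~φ) -> ~~(~φ <-> φ)) <-> ~(((φ <-> ψ) <-> (ψ & φ)) -> (φ & φ))) = 2 & 5 = 2

2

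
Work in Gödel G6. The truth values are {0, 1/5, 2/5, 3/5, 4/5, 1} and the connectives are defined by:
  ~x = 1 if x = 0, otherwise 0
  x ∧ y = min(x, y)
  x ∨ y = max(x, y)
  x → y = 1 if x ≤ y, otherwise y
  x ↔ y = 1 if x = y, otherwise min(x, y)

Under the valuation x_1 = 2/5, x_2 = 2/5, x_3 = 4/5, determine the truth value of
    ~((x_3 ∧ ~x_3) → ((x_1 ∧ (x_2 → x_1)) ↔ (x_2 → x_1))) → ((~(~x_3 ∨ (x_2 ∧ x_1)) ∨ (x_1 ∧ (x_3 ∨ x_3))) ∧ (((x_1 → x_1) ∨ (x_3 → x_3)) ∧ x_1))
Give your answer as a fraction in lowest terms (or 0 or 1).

~x_3 = ~4/5 = 0
x_3 ∧ ~x_3 = 4/5 ∧ 0 = 0
x_2 → x_1 = 2/5 → 2/5 = 1
x_1 ∧ (x_2 → x_1) = 2/5 ∧ 1 = 2/5
x_2 → x_1 = 2/5 → 2/5 = 1
(x_1 ∧ (x_2 → x_1)) ↔ (x_2 → x_1) = 2/5 ↔ 1 = 2/5
(x_3 ∧ ~x_3) → ((x_1 ∧ (x_2 → x_1)) ↔ (x_2 → x_1)) = 0 → 2/5 = 1
~((x_3 ∧ ~x_3) → ((x_1 ∧ (x_2 → x_1)) ↔ (x_2 → x_1))) = ~1 = 0
~x_3 = ~4/5 = 0
x_2 ∧ x_1 = 2/5 ∧ 2/5 = 2/5
~x_3 ∨ (x_2 ∧ x_1) = 0 ∨ 2/5 = 2/5
~(~x_3 ∨ (x_2 ∧ x_1)) = ~2/5 = 0
x_3 ∨ x_3 = 4/5 ∨ 4/5 = 4/5
x_1 ∧ (x_3 ∨ x_3) = 2/5 ∧ 4/5 = 2/5
~(~x_3 ∨ (x_2 ∧ x_1)) ∨ (x_1 ∧ (x_3 ∨ x_3)) = 0 ∨ 2/5 = 2/5
x_1 → x_1 = 2/5 → 2/5 = 1
x_3 → x_3 = 4/5 → 4/5 = 1
(x_1 → x_1) ∨ (x_3 → x_3) = 1 ∨ 1 = 1
((x_1 → x_1) ∨ (x_3 → x_3)) ∧ x_1 = 1 ∧ 2/5 = 2/5
(~(~x_3 ∨ (x_2 ∧ x_1)) ∨ (x_1 ∧ (x_3 ∨ x_3))) ∧ (((x_1 → x_1) ∨ (x_3 → x_3)) ∧ x_1) = 2/5 ∧ 2/5 = 2/5
~((x_3 ∧ ~x_3) → ((x_1 ∧ (x_2 → x_1)) ↔ (x_2 → x_1))) → ((~(~x_3 ∨ (x_2 ∧ x_1)) ∨ (x_1 ∧ (x_3 ∨ x_3))) ∧ (((x_1 → x_1) ∨ (x_3 → x_3)) ∧ x_1)) = 0 → 2/5 = 1

1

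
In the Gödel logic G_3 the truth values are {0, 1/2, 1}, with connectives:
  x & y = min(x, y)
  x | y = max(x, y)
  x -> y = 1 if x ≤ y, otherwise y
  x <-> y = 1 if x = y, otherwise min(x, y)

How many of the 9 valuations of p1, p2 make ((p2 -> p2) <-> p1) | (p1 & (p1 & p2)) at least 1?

3

p1 = 0, p2 = 0 ↦ 0  <
p1 = 0, p2 = 1/2 ↦ 0  <
p1 = 0, p2 = 1 ↦ 0  <
p1 = 1/2, p2 = 0 ↦ 1/2  <
p1 = 1/2, p2 = 1/2 ↦ 1/2  <
p1 = 1/2, p2 = 1 ↦ 1/2  <
p1 = 1, p2 = 0 ↦ 1  ≥
p1 = 1, p2 = 1/2 ↦ 1  ≥
p1 = 1, p2 = 1 ↦ 1  ≥
So 3 of the 9 assignments meet the threshold.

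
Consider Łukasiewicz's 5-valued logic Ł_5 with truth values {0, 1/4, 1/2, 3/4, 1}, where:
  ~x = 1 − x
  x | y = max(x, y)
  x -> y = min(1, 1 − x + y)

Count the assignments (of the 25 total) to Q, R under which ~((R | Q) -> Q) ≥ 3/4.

value 1: 1 assignment (counts)
value 3/4: 2 assignments (counts)
value 1/2: 3 assignments
value 1/4: 4 assignments
value 0: 15 assignments
So 3 of the 25 assignments meet the threshold.

3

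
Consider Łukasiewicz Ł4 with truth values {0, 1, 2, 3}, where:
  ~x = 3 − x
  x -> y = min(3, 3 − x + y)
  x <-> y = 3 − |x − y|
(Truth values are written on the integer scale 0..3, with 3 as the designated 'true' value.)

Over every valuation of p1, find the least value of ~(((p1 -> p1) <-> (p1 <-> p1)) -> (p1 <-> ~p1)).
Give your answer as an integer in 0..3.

1

Take p1 = 1:
p1 -> p1 = 1 -> 1 = 3
p1 <-> p1 = 1 <-> 1 = 3
(p1 -> p1) <-> (p1 <-> p1) = 3 <-> 3 = 3
~p1 = ~1 = 2
p1 <-> ~p1 = 1 <-> 2 = 2
((p1 -> p1) <-> (p1 <-> p1)) -> (p1 <-> ~p1) = 3 -> 2 = 2
~(((p1 -> p1) <-> (p1 <-> p1)) -> (p1 <-> ~p1)) = ~2 = 1
No assignment yields a value below 1, so this is the minimum.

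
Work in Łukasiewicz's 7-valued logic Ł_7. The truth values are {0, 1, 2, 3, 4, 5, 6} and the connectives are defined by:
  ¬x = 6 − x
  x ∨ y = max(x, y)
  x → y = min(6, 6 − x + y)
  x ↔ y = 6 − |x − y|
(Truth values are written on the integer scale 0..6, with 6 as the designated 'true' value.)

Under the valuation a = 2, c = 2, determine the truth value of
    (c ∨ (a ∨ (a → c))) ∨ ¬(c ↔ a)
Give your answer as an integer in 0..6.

6

a → c = 2 → 2 = 6
a ∨ (a → c) = 2 ∨ 6 = 6
c ∨ (a ∨ (a → c)) = 2 ∨ 6 = 6
c ↔ a = 2 ↔ 2 = 6
¬(c ↔ a) = ¬6 = 0
(c ∨ (a ∨ (a → c))) ∨ ¬(c ↔ a) = 6 ∨ 0 = 6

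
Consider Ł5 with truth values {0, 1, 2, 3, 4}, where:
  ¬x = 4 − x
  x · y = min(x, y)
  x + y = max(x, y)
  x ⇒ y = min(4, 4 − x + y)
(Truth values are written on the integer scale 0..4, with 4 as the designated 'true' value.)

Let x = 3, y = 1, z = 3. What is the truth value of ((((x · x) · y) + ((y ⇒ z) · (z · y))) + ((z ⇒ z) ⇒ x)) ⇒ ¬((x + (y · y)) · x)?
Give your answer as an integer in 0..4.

2

x · x = 3 · 3 = 3
(x · x) · y = 3 · 1 = 1
y ⇒ z = 1 ⇒ 3 = 4
z · y = 3 · 1 = 1
(y ⇒ z) · (z · y) = 4 · 1 = 1
((x · x) · y) + ((y ⇒ z) · (z · y)) = 1 + 1 = 1
z ⇒ z = 3 ⇒ 3 = 4
(z ⇒ z) ⇒ x = 4 ⇒ 3 = 3
(((x · x) · y) + ((y ⇒ z) · (z · y))) + ((z ⇒ z) ⇒ x) = 1 + 3 = 3
y · y = 1 · 1 = 1
x + (y · y) = 3 + 1 = 3
(x + (y · y)) · x = 3 · 3 = 3
¬((x + (y · y)) · x) = ¬3 = 1
((((x · x) · y) + ((y ⇒ z) · (z · y))) + ((z ⇒ z) ⇒ x)) ⇒ ¬((x + (y · y)) · x) = 3 ⇒ 1 = 2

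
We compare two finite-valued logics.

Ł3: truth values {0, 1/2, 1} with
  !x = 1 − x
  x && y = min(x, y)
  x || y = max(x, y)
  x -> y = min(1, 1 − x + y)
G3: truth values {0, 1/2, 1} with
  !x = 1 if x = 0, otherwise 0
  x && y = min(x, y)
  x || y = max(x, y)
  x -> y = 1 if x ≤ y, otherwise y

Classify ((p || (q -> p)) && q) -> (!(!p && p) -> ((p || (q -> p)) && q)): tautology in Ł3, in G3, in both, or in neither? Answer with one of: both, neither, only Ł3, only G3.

both

In Ł3: every assignment gives 1 — tautology.
In G3: every assignment gives 1 — tautology.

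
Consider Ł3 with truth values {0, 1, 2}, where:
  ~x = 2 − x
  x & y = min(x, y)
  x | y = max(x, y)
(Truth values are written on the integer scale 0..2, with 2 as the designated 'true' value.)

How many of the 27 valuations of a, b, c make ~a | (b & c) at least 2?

value 2: 11 assignments (counts)
value 1: 11 assignments
value 0: 5 assignments
So 11 of the 27 assignments meet the threshold.

11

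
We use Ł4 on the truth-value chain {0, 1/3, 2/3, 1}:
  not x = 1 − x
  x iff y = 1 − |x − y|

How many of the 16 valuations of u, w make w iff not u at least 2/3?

u = 0, w = 0 ↦ 0  <
u = 0, w = 1/3 ↦ 1/3  <
u = 0, w = 2/3 ↦ 2/3  ≥
u = 0, w = 1 ↦ 1  ≥
u = 1/3, w = 0 ↦ 1/3  <
u = 1/3, w = 1/3 ↦ 2/3  ≥
u = 1/3, w = 2/3 ↦ 1  ≥
u = 1/3, w = 1 ↦ 2/3  ≥
u = 2/3, w = 0 ↦ 2/3  ≥
u = 2/3, w = 1/3 ↦ 1  ≥
u = 2/3, w = 2/3 ↦ 2/3  ≥
u = 2/3, w = 1 ↦ 1/3  <
u = 1, w = 0 ↦ 1  ≥
u = 1, w = 1/3 ↦ 2/3  ≥
u = 1, w = 2/3 ↦ 1/3  <
u = 1, w = 1 ↦ 0  <
So 10 of the 16 assignments meet the threshold.

10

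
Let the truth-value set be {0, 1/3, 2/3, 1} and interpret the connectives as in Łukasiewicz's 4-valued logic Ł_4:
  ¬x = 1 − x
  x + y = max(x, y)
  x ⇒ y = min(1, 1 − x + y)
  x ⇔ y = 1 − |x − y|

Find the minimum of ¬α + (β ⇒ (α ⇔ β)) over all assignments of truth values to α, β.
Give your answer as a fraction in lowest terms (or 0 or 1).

Take α = 1/3, β = 1:
¬α = ¬1/3 = 2/3
α ⇔ β = 1/3 ⇔ 1 = 1/3
β ⇒ (α ⇔ β) = 1 ⇒ 1/3 = 1/3
¬α + (β ⇒ (α ⇔ β)) = 2/3 + 1/3 = 2/3
No assignment yields a value below 2/3, so this is the minimum.

2/3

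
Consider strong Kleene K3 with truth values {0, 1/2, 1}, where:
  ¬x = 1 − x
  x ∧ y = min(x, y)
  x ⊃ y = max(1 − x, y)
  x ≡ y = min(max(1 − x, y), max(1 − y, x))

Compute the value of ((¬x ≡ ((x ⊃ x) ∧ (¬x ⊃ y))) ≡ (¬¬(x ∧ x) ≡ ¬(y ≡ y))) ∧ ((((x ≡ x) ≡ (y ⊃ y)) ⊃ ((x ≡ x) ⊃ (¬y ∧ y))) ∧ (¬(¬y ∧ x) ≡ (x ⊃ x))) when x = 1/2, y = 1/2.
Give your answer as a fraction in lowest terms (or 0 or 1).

¬x = ¬1/2 = 1/2
x ⊃ x = 1/2 ⊃ 1/2 = 1/2
¬x = ¬1/2 = 1/2
¬x ⊃ y = 1/2 ⊃ 1/2 = 1/2
(x ⊃ x) ∧ (¬x ⊃ y) = 1/2 ∧ 1/2 = 1/2
¬x ≡ ((x ⊃ x) ∧ (¬x ⊃ y)) = 1/2 ≡ 1/2 = 1/2
x ∧ x = 1/2 ∧ 1/2 = 1/2
¬(x ∧ x) = ¬1/2 = 1/2
¬¬(x ∧ x) = ¬1/2 = 1/2
y ≡ y = 1/2 ≡ 1/2 = 1/2
¬(y ≡ y) = ¬1/2 = 1/2
¬¬(x ∧ x) ≡ ¬(y ≡ y) = 1/2 ≡ 1/2 = 1/2
(¬x ≡ ((x ⊃ x) ∧ (¬x ⊃ y))) ≡ (¬¬(x ∧ x) ≡ ¬(y ≡ y)) = 1/2 ≡ 1/2 = 1/2
x ≡ x = 1/2 ≡ 1/2 = 1/2
y ⊃ y = 1/2 ⊃ 1/2 = 1/2
(x ≡ x) ≡ (y ⊃ y) = 1/2 ≡ 1/2 = 1/2
x ≡ x = 1/2 ≡ 1/2 = 1/2
¬y = ¬1/2 = 1/2
¬y ∧ y = 1/2 ∧ 1/2 = 1/2
(x ≡ x) ⊃ (¬y ∧ y) = 1/2 ⊃ 1/2 = 1/2
((x ≡ x) ≡ (y ⊃ y)) ⊃ ((x ≡ x) ⊃ (¬y ∧ y)) = 1/2 ⊃ 1/2 = 1/2
¬y = ¬1/2 = 1/2
¬y ∧ x = 1/2 ∧ 1/2 = 1/2
¬(¬y ∧ x) = ¬1/2 = 1/2
x ⊃ x = 1/2 ⊃ 1/2 = 1/2
¬(¬y ∧ x) ≡ (x ⊃ x) = 1/2 ≡ 1/2 = 1/2
(((x ≡ x) ≡ (y ⊃ y)) ⊃ ((x ≡ x) ⊃ (¬y ∧ y))) ∧ (¬(¬y ∧ x) ≡ (x ⊃ x)) = 1/2 ∧ 1/2 = 1/2
((¬x ≡ ((x ⊃ x) ∧ (¬x ⊃ y))) ≡ (¬¬(x ∧ x) ≡ ¬(y ≡ y))) ∧ ((((x ≡ x) ≡ (y ⊃ y)) ⊃ ((x ≡ x) ⊃ (¬y ∧ y))) ∧ (¬(¬y ∧ x) ≡ (x ⊃ x))) = 1/2 ∧ 1/2 = 1/2

1/2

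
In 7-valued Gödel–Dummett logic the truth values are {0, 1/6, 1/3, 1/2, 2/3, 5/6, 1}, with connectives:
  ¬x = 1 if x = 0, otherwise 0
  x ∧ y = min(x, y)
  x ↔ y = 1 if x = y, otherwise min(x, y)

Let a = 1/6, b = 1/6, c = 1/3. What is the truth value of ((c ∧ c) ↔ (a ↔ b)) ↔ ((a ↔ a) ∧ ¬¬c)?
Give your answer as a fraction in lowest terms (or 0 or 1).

c ∧ c = 1/3 ∧ 1/3 = 1/3
a ↔ b = 1/6 ↔ 1/6 = 1
(c ∧ c) ↔ (a ↔ b) = 1/3 ↔ 1 = 1/3
a ↔ a = 1/6 ↔ 1/6 = 1
¬c = ¬1/3 = 0
¬¬c = ¬0 = 1
(a ↔ a) ∧ ¬¬c = 1 ∧ 1 = 1
((c ∧ c) ↔ (a ↔ b)) ↔ ((a ↔ a) ∧ ¬¬c) = 1/3 ↔ 1 = 1/3

1/3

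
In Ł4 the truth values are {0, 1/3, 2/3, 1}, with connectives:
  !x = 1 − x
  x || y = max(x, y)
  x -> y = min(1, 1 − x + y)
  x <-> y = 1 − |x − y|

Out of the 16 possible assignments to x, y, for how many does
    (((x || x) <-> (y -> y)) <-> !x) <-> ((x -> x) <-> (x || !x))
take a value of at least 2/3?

x = 0, y = 0 ↦ 0  <
x = 0, y = 1/3 ↦ 0  <
x = 0, y = 2/3 ↦ 0  <
x = 0, y = 1 ↦ 0  <
x = 1/3, y = 0 ↦ 1  ≥
x = 1/3, y = 1/3 ↦ 1  ≥
x = 1/3, y = 2/3 ↦ 1  ≥
x = 1/3, y = 1 ↦ 1  ≥
x = 2/3, y = 0 ↦ 1  ≥
x = 2/3, y = 1/3 ↦ 1  ≥
x = 2/3, y = 2/3 ↦ 1  ≥
x = 2/3, y = 1 ↦ 1  ≥
x = 1, y = 0 ↦ 0  <
x = 1, y = 1/3 ↦ 0  <
x = 1, y = 2/3 ↦ 0  <
x = 1, y = 1 ↦ 0  <
So 8 of the 16 assignments meet the threshold.

8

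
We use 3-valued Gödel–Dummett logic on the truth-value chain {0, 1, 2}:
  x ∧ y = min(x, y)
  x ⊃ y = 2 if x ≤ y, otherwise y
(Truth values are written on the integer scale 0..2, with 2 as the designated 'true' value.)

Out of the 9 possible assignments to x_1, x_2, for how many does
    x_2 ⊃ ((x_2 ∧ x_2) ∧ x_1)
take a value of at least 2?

x_1 = 0, x_2 = 0 ↦ 2  ≥
x_1 = 0, x_2 = 1 ↦ 0  <
x_1 = 0, x_2 = 2 ↦ 0  <
x_1 = 1, x_2 = 0 ↦ 2  ≥
x_1 = 1, x_2 = 1 ↦ 2  ≥
x_1 = 1, x_2 = 2 ↦ 1  <
x_1 = 2, x_2 = 0 ↦ 2  ≥
x_1 = 2, x_2 = 1 ↦ 2  ≥
x_1 = 2, x_2 = 2 ↦ 2  ≥
So 6 of the 9 assignments meet the threshold.

6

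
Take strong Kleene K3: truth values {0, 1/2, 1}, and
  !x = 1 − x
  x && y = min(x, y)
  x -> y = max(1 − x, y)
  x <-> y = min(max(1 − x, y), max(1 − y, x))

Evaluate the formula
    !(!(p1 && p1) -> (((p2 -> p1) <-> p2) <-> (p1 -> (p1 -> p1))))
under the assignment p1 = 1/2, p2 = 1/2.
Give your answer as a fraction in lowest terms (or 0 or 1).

p1 && p1 = 1/2 && 1/2 = 1/2
!(p1 && p1) = !1/2 = 1/2
p2 -> p1 = 1/2 -> 1/2 = 1/2
(p2 -> p1) <-> p2 = 1/2 <-> 1/2 = 1/2
p1 -> p1 = 1/2 -> 1/2 = 1/2
p1 -> (p1 -> p1) = 1/2 -> 1/2 = 1/2
((p2 -> p1) <-> p2) <-> (p1 -> (p1 -> p1)) = 1/2 <-> 1/2 = 1/2
!(p1 && p1) -> (((p2 -> p1) <-> p2) <-> (p1 -> (p1 -> p1))) = 1/2 -> 1/2 = 1/2
!(!(p1 && p1) -> (((p2 -> p1) <-> p2) <-> (p1 -> (p1 -> p1)))) = !1/2 = 1/2

1/2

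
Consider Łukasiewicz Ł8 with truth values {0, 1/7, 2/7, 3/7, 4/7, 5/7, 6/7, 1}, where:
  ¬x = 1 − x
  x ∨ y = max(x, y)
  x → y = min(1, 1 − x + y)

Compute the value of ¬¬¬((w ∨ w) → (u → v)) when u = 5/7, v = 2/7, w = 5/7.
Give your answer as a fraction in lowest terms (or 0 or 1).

w ∨ w = 5/7 ∨ 5/7 = 5/7
u → v = 5/7 → 2/7 = 4/7
(w ∨ w) → (u → v) = 5/7 → 4/7 = 6/7
¬((w ∨ w) → (u → v)) = ¬6/7 = 1/7
¬¬((w ∨ w) → (u → v)) = ¬1/7 = 6/7
¬¬¬((w ∨ w) → (u → v)) = ¬6/7 = 1/7

1/7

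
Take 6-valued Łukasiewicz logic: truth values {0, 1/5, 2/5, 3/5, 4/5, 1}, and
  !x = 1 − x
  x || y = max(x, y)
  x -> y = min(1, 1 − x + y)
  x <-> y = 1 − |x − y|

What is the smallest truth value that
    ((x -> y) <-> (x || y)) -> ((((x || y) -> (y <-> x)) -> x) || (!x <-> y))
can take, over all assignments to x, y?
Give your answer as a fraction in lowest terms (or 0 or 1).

Take x = 2/5, y = 0:
x -> y = 2/5 -> 0 = 3/5
x || y = 2/5 || 0 = 2/5
(x -> y) <-> (x || y) = 3/5 <-> 2/5 = 4/5
x || y = 2/5 || 0 = 2/5
y <-> x = 0 <-> 2/5 = 3/5
(x || y) -> (y <-> x) = 2/5 -> 3/5 = 1
((x || y) -> (y <-> x)) -> x = 1 -> 2/5 = 2/5
!x = !2/5 = 3/5
!x <-> y = 3/5 <-> 0 = 2/5
(((x || y) -> (y <-> x)) -> x) || (!x <-> y) = 2/5 || 2/5 = 2/5
((x -> y) <-> (x || y)) -> ((((x || y) -> (y <-> x)) -> x) || (!x <-> y)) = 4/5 -> 2/5 = 3/5
No assignment yields a value below 3/5, so this is the minimum.

3/5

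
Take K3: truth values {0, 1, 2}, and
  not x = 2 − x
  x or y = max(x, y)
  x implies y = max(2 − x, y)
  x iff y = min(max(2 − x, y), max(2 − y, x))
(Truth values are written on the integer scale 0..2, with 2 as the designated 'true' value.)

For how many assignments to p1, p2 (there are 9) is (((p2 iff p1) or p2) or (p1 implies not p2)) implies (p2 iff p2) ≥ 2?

p1 = 0, p2 = 0 ↦ 2  ≥
p1 = 0, p2 = 1 ↦ 1  <
p1 = 0, p2 = 2 ↦ 2  ≥
p1 = 1, p2 = 0 ↦ 2  ≥
p1 = 1, p2 = 1 ↦ 1  <
p1 = 1, p2 = 2 ↦ 2  ≥
p1 = 2, p2 = 0 ↦ 2  ≥
p1 = 2, p2 = 1 ↦ 1  <
p1 = 2, p2 = 2 ↦ 2  ≥
So 6 of the 9 assignments meet the threshold.

6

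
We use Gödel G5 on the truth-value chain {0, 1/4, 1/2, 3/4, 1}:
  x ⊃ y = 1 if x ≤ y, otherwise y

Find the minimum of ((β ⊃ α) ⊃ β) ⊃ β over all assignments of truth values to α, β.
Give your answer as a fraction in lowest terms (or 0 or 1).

1/4

Take α = 0, β = 1/4:
β ⊃ α = 1/4 ⊃ 0 = 0
(β ⊃ α) ⊃ β = 0 ⊃ 1/4 = 1
((β ⊃ α) ⊃ β) ⊃ β = 1 ⊃ 1/4 = 1/4
No assignment yields a value below 1/4, so this is the minimum.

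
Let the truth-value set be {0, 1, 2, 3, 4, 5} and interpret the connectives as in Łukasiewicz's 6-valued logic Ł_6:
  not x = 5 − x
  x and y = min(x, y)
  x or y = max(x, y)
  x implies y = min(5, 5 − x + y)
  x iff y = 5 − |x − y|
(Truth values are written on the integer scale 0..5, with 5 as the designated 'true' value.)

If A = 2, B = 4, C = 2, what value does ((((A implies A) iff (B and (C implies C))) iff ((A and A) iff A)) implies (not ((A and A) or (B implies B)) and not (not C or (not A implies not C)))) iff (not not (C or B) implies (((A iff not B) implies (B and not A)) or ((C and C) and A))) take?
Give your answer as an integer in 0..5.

1

A implies A = 2 implies 2 = 5
C implies C = 2 implies 2 = 5
B and (C implies C) = 4 and 5 = 4
(A implies A) iff (B and (C implies C)) = 5 iff 4 = 4
A and A = 2 and 2 = 2
(A and A) iff A = 2 iff 2 = 5
((A implies A) iff (B and (C implies C))) iff ((A and A) iff A) = 4 iff 5 = 4
A and A = 2 and 2 = 2
B implies B = 4 implies 4 = 5
(A and A) or (B implies B) = 2 or 5 = 5
not ((A and A) or (B implies B)) = not 5 = 0
not C = not 2 = 3
not A = not 2 = 3
not C = not 2 = 3
not A implies not C = 3 implies 3 = 5
not C or (not A implies not C) = 3 or 5 = 5
not (not C or (not A implies not C)) = not 5 = 0
not ((A and A) or (B implies B)) and not (not C or (not A implies not C)) = 0 and 0 = 0
(((A implies A) iff (B and (C implies C))) iff ((A and A) iff A)) implies (not ((A and A) or (B implies B)) and not (not C or (not A implies not C))) = 4 implies 0 = 1
C or B = 2 or 4 = 4
not (C or B) = not 4 = 1
not not (C or B) = not 1 = 4
not B = not 4 = 1
A iff not B = 2 iff 1 = 4
not A = not 2 = 3
B and not A = 4 and 3 = 3
(A iff not B) implies (B and not A) = 4 implies 3 = 4
C and C = 2 and 2 = 2
(C and C) and A = 2 and 2 = 2
((A iff not B) implies (B and not A)) or ((C and C) and A) = 4 or 2 = 4
not not (C or B) implies (((A iff not B) implies (B and not A)) or ((C and C) and A)) = 4 implies 4 = 5
((((A implies A) iff (B and (C implies C))) iff ((A and A) iff A)) implies (not ((A and A) or (B implies B)) and not (not C or (not A implies not C)))) iff (not not (C or B) implies (((A iff not B) implies (B and not A)) or ((C and C) and A))) = 1 iff 5 = 1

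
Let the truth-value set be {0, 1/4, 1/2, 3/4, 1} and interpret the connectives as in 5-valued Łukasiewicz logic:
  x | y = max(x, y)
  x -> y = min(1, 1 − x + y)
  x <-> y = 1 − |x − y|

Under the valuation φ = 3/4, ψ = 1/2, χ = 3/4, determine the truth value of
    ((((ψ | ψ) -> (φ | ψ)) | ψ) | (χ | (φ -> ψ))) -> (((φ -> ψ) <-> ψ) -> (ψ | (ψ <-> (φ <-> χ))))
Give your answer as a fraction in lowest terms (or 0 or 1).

ψ | ψ = 1/2 | 1/2 = 1/2
φ | ψ = 3/4 | 1/2 = 3/4
(ψ | ψ) -> (φ | ψ) = 1/2 -> 3/4 = 1
((ψ | ψ) -> (φ | ψ)) | ψ = 1 | 1/2 = 1
φ -> ψ = 3/4 -> 1/2 = 3/4
χ | (φ -> ψ) = 3/4 | 3/4 = 3/4
(((ψ | ψ) -> (φ | ψ)) | ψ) | (χ | (φ -> ψ)) = 1 | 3/4 = 1
φ -> ψ = 3/4 -> 1/2 = 3/4
(φ -> ψ) <-> ψ = 3/4 <-> 1/2 = 3/4
φ <-> χ = 3/4 <-> 3/4 = 1
ψ <-> (φ <-> χ) = 1/2 <-> 1 = 1/2
ψ | (ψ <-> (φ <-> χ)) = 1/2 | 1/2 = 1/2
((φ -> ψ) <-> ψ) -> (ψ | (ψ <-> (φ <-> χ))) = 3/4 -> 1/2 = 3/4
((((ψ | ψ) -> (φ | ψ)) | ψ) | (χ | (φ -> ψ))) -> (((φ -> ψ) <-> ψ) -> (ψ | (ψ <-> (φ <-> χ)))) = 1 -> 3/4 = 3/4

3/4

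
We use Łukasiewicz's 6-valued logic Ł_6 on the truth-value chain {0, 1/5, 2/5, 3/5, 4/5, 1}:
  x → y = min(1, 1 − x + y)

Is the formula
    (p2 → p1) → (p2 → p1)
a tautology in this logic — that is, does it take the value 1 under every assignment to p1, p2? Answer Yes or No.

Yes

At p1 = 2/5, p2 = 4/5, for instance:
p2 → p1 = 4/5 → 2/5 = 3/5
(p2 → p1) → (p2 → p1) = 3/5 → 3/5 = 1
and checking the remaining 35 assignments likewise gives ≥ 1 in every case.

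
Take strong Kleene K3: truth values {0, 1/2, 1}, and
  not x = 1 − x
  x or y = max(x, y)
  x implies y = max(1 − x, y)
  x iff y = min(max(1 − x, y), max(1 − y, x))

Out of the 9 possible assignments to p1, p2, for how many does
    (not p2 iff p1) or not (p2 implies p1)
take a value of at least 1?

p1 = 0, p2 = 0 ↦ 0  <
p1 = 0, p2 = 1/2 ↦ 1/2  <
p1 = 0, p2 = 1 ↦ 1  ≥
p1 = 1/2, p2 = 0 ↦ 1/2  <
p1 = 1/2, p2 = 1/2 ↦ 1/2  <
p1 = 1/2, p2 = 1 ↦ 1/2  <
p1 = 1, p2 = 0 ↦ 1  ≥
p1 = 1, p2 = 1/2 ↦ 1/2  <
p1 = 1, p2 = 1 ↦ 0  <
So 2 of the 9 assignments meet the threshold.

2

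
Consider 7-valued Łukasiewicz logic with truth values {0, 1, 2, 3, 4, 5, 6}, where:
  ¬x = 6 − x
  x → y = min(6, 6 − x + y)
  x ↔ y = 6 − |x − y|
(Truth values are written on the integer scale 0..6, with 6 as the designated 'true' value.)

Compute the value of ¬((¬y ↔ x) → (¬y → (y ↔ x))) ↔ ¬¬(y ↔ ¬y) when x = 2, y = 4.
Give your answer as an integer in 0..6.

2

¬y = ¬4 = 2
¬y ↔ x = 2 ↔ 2 = 6
¬y = ¬4 = 2
y ↔ x = 4 ↔ 2 = 4
¬y → (y ↔ x) = 2 → 4 = 6
(¬y ↔ x) → (¬y → (y ↔ x)) = 6 → 6 = 6
¬((¬y ↔ x) → (¬y → (y ↔ x))) = ¬6 = 0
¬y = ¬4 = 2
y ↔ ¬y = 4 ↔ 2 = 4
¬(y ↔ ¬y) = ¬4 = 2
¬¬(y ↔ ¬y) = ¬2 = 4
¬((¬y ↔ x) → (¬y → (y ↔ x))) ↔ ¬¬(y ↔ ¬y) = 0 ↔ 4 = 2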